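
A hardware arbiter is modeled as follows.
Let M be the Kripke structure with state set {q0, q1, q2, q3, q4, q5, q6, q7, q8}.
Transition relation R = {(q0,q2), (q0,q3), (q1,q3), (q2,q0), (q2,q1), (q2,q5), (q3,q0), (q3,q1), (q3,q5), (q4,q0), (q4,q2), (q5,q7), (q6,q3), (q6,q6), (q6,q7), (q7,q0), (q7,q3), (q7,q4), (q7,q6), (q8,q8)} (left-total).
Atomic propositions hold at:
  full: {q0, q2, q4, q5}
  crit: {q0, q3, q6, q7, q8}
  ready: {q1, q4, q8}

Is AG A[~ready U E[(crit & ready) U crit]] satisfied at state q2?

No

Sat(~ready) = {q0, q2, q3, q5, q6, q7}
Sat(crit & ready) = {q8}
E[(crit & ready) U crit]: least fixpoint, start Z0 = Sat(crit) = {q0, q3, q6, q7, q8}, add states in Sat(crit & ready) with some successor in Z. Already a fixed point.
Sat(E[(crit & ready) U crit]) = {q0, q3, q6, q7, q8}
A[~ready U E[(crit & ready) U crit]]: least fixpoint, start Z0 = Sat(E[(crit & ready) U crit]) = {q0, q3, q6, q7, q8}, add states in Sat(~ready) with every successor in Z. Z1 = {q0, q3, q5, q6, q7, q8}; fixed.
Sat(A[~ready U E[(crit & ready) U crit]]) = {q0, q3, q5, q6, q7, q8}
AG A[~ready U E[(crit & ready) U crit]]: greatest fixpoint, start Z0 = {q0, q3, q5, q6, q7, q8}, keep only states in Sat with every successor in Z. Z1 = {q5, q6, q8}; Z2 = {q8}; fixed.
Sat(AG A[~ready U E[(crit & ready) U crit]]) = {q8}
q2 ∉ Sat(AG A[~ready U E[(crit & ready) U crit]]) = {q8}, so the formula does not hold at q2.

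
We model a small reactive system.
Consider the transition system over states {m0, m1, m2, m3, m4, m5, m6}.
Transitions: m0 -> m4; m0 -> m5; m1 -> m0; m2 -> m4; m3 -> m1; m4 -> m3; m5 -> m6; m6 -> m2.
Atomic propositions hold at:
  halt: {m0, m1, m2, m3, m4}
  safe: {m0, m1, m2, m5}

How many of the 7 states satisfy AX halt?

Sat(AX halt) = {s : every successor in {m0, m1, m2, m3, m4}} = {m1, m2, m3, m4, m6}
|Sat(AX halt)| = |{m1, m2, m3, m4, m6}| = 5.

5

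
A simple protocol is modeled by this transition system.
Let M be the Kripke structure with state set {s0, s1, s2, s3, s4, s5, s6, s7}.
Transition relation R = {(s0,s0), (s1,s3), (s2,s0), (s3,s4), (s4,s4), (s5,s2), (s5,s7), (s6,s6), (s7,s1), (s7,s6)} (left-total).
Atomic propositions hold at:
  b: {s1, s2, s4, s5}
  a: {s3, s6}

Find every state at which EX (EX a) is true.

Sat(EX a) = {s : some successor in {s3, s6}} = {s1, s6, s7}
Sat(EX (EX a)) = {s : some successor in {s1, s6, s7}} = {s5, s6, s7}

{s5, s6, s7}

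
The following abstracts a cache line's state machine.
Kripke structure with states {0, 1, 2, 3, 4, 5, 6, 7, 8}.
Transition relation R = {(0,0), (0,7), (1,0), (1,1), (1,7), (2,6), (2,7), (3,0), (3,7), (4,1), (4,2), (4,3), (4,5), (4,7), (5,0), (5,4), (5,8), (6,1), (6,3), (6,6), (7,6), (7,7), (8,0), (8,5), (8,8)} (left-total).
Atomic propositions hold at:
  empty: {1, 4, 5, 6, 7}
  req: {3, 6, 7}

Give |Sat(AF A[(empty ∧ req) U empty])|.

Sat(empty ∧ req) = {6, 7}
A[(empty ∧ req) U empty]: least fixpoint, start Z0 = Sat(empty) = {1, 4, 5, 6, 7}, add states in Sat(empty ∧ req) with every successor in Z. Already a fixed point.
Sat(A[(empty ∧ req) U empty]) = {1, 4, 5, 6, 7}
AF A[(empty ∧ req) U empty]: least fixpoint, start Z0 = {1, 4, 5, 6, 7}, add states with every successor in Z. Z1 = {1, 2, 4, 5, 6, 7}; fixed.
Sat(AF A[(empty ∧ req) U empty]) = {1, 2, 4, 5, 6, 7}
|Sat(AF A[(empty ∧ req) U empty])| = |{1, 2, 4, 5, 6, 7}| = 6.

6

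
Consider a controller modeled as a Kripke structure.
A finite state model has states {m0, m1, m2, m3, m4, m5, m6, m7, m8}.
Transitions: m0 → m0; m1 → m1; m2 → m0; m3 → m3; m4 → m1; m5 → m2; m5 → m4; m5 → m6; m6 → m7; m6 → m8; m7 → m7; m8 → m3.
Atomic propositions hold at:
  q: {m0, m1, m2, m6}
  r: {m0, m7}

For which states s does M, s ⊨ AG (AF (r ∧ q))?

Sat(r ∧ q) = {m0}
AF (r ∧ q): least fixpoint, start Z0 = {m0}, add states with every successor in Z. Z1 = {m0, m2}; fixed.
Sat(AF (r ∧ q)) = {m0, m2}
AG (AF (r ∧ q)): greatest fixpoint, start Z0 = {m0, m2}, keep only states in Sat with every successor in Z. Already a fixed point.
Sat(AG (AF (r ∧ q))) = {m0, m2}

{m0, m2}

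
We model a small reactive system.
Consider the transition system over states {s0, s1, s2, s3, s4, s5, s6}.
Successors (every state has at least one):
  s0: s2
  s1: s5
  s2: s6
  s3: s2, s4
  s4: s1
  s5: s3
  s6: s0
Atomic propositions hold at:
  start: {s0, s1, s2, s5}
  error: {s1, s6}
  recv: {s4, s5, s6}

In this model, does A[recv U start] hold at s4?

A[recv U start]: least fixpoint, start Z0 = Sat(start) = {s0, s1, s2, s5}, add states in Sat(recv) with every successor in Z. Z1 = {s0, s1, s2, s4, s5, s6}; fixed.
Sat(A[recv U start]) = {s0, s1, s2, s4, s5, s6}
s4 ∈ Sat(A[recv U start]) = {s0, s1, s2, s4, s5, s6}, so the formula holds at s4.

Yes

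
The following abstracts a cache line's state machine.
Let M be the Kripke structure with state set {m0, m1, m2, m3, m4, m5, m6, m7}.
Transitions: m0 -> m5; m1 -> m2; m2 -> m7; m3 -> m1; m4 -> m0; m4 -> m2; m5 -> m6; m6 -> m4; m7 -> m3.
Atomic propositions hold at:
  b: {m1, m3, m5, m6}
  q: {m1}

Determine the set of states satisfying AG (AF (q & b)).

Sat(q & b) = {m1}
AF (q & b): least fixpoint, start Z0 = {m1}, add states with every successor in Z. Z1 = {m1, m3}; Z2 = {m1, m3, m7}; Z3 = {m1, m2, m3, m7}; fixed.
Sat(AF (q & b)) = {m1, m2, m3, m7}
AG (AF (q & b)): greatest fixpoint, start Z0 = {m1, m2, m3, m7}, keep only states in Sat with every successor in Z. Already a fixed point.
Sat(AG (AF (q & b))) = {m1, m2, m3, m7}

{m1, m2, m3, m7}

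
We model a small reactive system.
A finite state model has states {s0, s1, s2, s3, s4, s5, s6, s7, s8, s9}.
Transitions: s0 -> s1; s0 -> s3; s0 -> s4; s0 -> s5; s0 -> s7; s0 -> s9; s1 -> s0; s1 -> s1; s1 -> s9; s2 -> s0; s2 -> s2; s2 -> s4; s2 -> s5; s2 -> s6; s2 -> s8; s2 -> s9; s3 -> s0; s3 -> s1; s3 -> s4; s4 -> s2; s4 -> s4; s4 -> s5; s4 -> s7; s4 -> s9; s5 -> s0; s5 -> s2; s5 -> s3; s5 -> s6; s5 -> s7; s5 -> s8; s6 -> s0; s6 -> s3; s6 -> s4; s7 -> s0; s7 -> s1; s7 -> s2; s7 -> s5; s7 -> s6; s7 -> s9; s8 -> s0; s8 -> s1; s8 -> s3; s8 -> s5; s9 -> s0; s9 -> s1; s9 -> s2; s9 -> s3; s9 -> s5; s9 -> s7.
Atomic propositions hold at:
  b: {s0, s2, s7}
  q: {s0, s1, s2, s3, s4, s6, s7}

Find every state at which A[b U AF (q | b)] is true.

Sat(q | b) = {s0, s1, s2, s3, s4, s6, s7}
AF (q | b): least fixpoint, start Z0 = {s0, s1, s2, s3, s4, s6, s7}, add states with every successor in Z. Already a fixed point.
Sat(AF (q | b)) = {s0, s1, s2, s3, s4, s6, s7}
A[b U AF (q | b)]: least fixpoint, start Z0 = Sat(AF (q | b)) = {s0, s1, s2, s3, s4, s6, s7}, add states in Sat(b) with every successor in Z. Already a fixed point.
Sat(A[b U AF (q | b)]) = {s0, s1, s2, s3, s4, s6, s7}

{s0, s1, s2, s3, s4, s6, s7}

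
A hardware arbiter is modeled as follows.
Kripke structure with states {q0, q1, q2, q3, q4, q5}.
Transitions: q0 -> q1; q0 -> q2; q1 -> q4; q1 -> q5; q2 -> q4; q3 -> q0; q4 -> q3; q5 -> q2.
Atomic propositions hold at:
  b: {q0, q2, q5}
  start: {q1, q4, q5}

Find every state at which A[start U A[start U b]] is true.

A[start U b]: least fixpoint, start Z0 = Sat(b) = {q0, q2, q5}, add states in Sat(start) with every successor in Z. Already a fixed point.
Sat(A[start U b]) = {q0, q2, q5}
A[start U A[start U b]]: least fixpoint, start Z0 = Sat(A[start U b]) = {q0, q2, q5}, add states in Sat(start) with every successor in Z. Already a fixed point.
Sat(A[start U A[start U b]]) = {q0, q2, q5}

{q0, q2, q5}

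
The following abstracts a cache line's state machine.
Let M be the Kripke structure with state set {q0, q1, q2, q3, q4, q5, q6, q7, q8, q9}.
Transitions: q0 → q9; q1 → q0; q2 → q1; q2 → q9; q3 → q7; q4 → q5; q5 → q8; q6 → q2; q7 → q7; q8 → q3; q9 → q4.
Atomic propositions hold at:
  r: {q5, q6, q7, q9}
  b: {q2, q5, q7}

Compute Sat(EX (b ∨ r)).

Sat(b ∨ r) = {q2, q5, q6, q7, q9}
Sat(EX (b ∨ r)) = {s : some successor in {q2, q5, q6, q7, q9}} = {q0, q2, q3, q4, q6, q7}

{q0, q2, q3, q4, q6, q7}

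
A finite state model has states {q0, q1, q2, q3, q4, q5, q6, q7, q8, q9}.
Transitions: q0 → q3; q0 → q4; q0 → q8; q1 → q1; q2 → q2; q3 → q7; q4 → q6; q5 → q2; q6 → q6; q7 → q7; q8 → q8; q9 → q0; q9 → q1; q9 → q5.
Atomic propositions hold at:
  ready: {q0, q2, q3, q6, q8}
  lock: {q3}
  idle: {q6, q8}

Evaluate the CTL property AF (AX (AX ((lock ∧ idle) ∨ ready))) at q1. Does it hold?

Sat(lock ∧ idle) = ∅
Sat((lock ∧ idle) ∨ ready) = {q0, q2, q3, q6, q8}
Sat(AX ((lock ∧ idle) ∨ ready)) = {s : every successor in {q0, q2, q3, q6, q8}} = {q2, q4, q5, q6, q8}
Sat(AX (AX ((lock ∧ idle) ∨ ready))) = {s : every successor in {q2, q4, q5, q6, q8}} = {q2, q4, q5, q6, q8}
AF (AX (AX ((lock ∧ idle) ∨ ready))): least fixpoint, start Z0 = {q2, q4, q5, q6, q8}, add states with every successor in Z. Already a fixed point.
Sat(AF (AX (AX ((lock ∧ idle) ∨ ready)))) = {q2, q4, q5, q6, q8}
q1 ∉ Sat(AF (AX (AX ((lock ∧ idle) ∨ ready)))) = {q2, q4, q5, q6, q8}, so the formula does not hold at q1.

No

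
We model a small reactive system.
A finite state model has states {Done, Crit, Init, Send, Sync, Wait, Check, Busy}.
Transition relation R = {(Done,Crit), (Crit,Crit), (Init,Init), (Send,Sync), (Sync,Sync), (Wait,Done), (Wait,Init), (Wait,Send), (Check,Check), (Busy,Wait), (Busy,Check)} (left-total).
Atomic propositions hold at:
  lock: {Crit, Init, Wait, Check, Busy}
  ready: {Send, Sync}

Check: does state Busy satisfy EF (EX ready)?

Yes

Sat(EX ready) = {s : some successor in {Send, Sync}} = {Send, Sync, Wait}
EF (EX ready): least fixpoint, start Z0 = {Send, Sync, Wait}, add states with some successor in Z. Z1 = {Send, Sync, Wait, Busy}; fixed.
Sat(EF (EX ready)) = {Send, Sync, Wait, Busy}
Busy ∈ Sat(EF (EX ready)) = {Send, Sync, Wait, Busy}, so the formula holds at Busy.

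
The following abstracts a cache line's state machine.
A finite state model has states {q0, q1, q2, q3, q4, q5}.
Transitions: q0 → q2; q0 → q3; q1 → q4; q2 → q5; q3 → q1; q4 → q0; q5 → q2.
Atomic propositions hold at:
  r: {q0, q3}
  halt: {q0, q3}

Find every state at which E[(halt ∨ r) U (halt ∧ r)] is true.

Sat(halt ∨ r) = {q0, q3}
Sat(halt ∧ r) = {q0, q3}
E[(halt ∨ r) U (halt ∧ r)]: least fixpoint, start Z0 = Sat((halt ∧ r)) = {q0, q3}, add states in Sat(halt ∨ r) with some successor in Z. Already a fixed point.
Sat(E[(halt ∨ r) U (halt ∧ r)]) = {q0, q3}

{q0, q3}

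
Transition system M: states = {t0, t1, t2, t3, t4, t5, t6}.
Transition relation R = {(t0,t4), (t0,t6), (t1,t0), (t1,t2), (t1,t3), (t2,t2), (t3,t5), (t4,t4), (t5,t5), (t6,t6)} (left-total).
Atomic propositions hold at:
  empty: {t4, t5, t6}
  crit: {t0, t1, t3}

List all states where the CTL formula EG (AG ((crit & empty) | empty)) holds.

{t4, t5, t6}

Sat(crit & empty) = ∅
Sat((crit & empty) | empty) = {t4, t5, t6}
AG ((crit & empty) | empty): greatest fixpoint, start Z0 = {t4, t5, t6}, keep only states in Sat with every successor in Z. Already a fixed point.
Sat(AG ((crit & empty) | empty)) = {t4, t5, t6}
EG (AG ((crit & empty) | empty)): greatest fixpoint, start Z0 = {t4, t5, t6}, keep only states in Sat with some successor in Z. Already a fixed point.
Sat(EG (AG ((crit & empty) | empty))) = {t4, t5, t6}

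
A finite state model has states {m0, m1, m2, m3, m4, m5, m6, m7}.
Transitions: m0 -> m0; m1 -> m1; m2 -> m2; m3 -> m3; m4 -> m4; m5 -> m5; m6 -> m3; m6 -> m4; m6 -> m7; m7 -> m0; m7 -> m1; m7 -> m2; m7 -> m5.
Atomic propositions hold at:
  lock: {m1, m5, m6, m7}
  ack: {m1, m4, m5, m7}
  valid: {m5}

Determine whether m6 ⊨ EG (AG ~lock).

Sat(~lock) = {m0, m2, m3, m4}
AG ~lock: greatest fixpoint, start Z0 = {m0, m2, m3, m4}, keep only states in Sat with every successor in Z. Already a fixed point.
Sat(AG ~lock) = {m0, m2, m3, m4}
EG (AG ~lock): greatest fixpoint, start Z0 = {m0, m2, m3, m4}, keep only states in Sat with some successor in Z. Already a fixed point.
Sat(EG (AG ~lock)) = {m0, m2, m3, m4}
m6 ∉ Sat(EG (AG ~lock)) = {m0, m2, m3, m4}, so the formula does not hold at m6.

No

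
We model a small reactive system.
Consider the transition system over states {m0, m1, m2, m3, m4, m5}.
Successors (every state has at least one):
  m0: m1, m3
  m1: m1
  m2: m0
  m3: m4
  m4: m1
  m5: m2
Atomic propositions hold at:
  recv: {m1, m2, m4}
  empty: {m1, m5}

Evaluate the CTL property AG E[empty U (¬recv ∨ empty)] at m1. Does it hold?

Sat(¬recv) = {m0, m3, m5}
Sat(¬recv ∨ empty) = {m0, m1, m3, m5}
E[empty U (¬recv ∨ empty)]: least fixpoint, start Z0 = Sat((¬recv ∨ empty)) = {m0, m1, m3, m5}, add states in Sat(empty) with some successor in Z. Already a fixed point.
Sat(E[empty U (¬recv ∨ empty)]) = {m0, m1, m3, m5}
AG E[empty U (¬recv ∨ empty)]: greatest fixpoint, start Z0 = {m0, m1, m3, m5}, keep only states in Sat with every successor in Z. Z1 = {m0, m1}; Z2 = {m1}; fixed.
Sat(AG E[empty U (¬recv ∨ empty)]) = {m1}
m1 ∈ Sat(AG E[empty U (¬recv ∨ empty)]) = {m1}, so the formula holds at m1.

Yes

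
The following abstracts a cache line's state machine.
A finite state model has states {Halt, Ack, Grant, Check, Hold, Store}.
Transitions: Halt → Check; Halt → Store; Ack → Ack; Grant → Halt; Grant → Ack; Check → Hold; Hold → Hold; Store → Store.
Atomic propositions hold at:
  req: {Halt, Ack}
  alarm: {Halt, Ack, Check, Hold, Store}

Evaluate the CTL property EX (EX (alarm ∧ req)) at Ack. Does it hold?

Sat(alarm ∧ req) = {Halt, Ack}
Sat(EX (alarm ∧ req)) = {s : some successor in {Halt, Ack}} = {Ack, Grant}
Sat(EX (EX (alarm ∧ req))) = {s : some successor in {Ack, Grant}} = {Ack, Grant}
Ack ∈ Sat(EX (EX (alarm ∧ req))) = {Ack, Grant}, so the formula holds at Ack.

Yes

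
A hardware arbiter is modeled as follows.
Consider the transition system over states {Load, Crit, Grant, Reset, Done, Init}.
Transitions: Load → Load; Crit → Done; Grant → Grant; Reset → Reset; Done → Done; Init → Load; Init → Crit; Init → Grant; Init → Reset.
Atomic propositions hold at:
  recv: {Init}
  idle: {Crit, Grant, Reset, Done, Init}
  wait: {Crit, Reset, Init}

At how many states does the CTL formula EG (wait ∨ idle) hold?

Sat(wait ∨ idle) = {Crit, Grant, Reset, Done, Init}
EG (wait ∨ idle): greatest fixpoint, start Z0 = {Crit, Grant, Reset, Done, Init}, keep only states in Sat with some successor in Z. Already a fixed point.
Sat(EG (wait ∨ idle)) = {Crit, Grant, Reset, Done, Init}
|Sat(EG (wait ∨ idle))| = |{Crit, Grant, Reset, Done, Init}| = 5.

5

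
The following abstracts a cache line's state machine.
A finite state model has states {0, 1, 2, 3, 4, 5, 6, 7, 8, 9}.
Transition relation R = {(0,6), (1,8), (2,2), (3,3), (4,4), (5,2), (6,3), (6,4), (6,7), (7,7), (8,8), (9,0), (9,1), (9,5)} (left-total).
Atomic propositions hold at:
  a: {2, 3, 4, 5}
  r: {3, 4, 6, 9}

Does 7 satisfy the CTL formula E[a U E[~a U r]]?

Sat(~a) = {0, 1, 6, 7, 8, 9}
E[~a U r]: least fixpoint, start Z0 = Sat(r) = {3, 4, 6, 9}, add states in Sat(~a) with some successor in Z. Z1 = {0, 3, 4, 6, 9}; fixed.
Sat(E[~a U r]) = {0, 3, 4, 6, 9}
E[a U E[~a U r]]: least fixpoint, start Z0 = Sat(E[~a U r]) = {0, 3, 4, 6, 9}, add states in Sat(a) with some successor in Z. Already a fixed point.
Sat(E[a U E[~a U r]]) = {0, 3, 4, 6, 9}
7 ∉ Sat(E[a U E[~a U r]]) = {0, 3, 4, 6, 9}, so the formula does not hold at 7.

No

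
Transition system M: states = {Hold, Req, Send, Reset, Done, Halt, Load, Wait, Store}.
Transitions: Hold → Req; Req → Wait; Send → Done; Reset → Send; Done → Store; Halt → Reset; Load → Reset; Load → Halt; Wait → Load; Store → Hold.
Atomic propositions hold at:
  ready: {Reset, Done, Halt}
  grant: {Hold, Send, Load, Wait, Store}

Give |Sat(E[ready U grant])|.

8

E[ready U grant]: least fixpoint, start Z0 = Sat(grant) = {Hold, Send, Load, Wait, Store}, add states in Sat(ready) with some successor in Z. Z1 = {Hold, Send, Reset, Done, Load, Wait, Store}; Z2 = {Hold, Send, Reset, Done, Halt, Load, Wait, Store}; fixed.
Sat(E[ready U grant]) = {Hold, Send, Reset, Done, Halt, Load, Wait, Store}
|Sat(E[ready U grant])| = |{Hold, Send, Reset, Done, Halt, Load, Wait, Store}| = 8.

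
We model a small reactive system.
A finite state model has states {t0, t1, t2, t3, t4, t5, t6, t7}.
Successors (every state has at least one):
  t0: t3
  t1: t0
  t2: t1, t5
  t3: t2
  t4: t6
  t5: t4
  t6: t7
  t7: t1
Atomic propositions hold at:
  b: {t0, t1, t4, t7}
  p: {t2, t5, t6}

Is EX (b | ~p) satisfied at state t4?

No

Sat(~p) = {t0, t1, t3, t4, t7}
Sat(b | ~p) = {t0, t1, t3, t4, t7}
Sat(EX (b | ~p)) = {s : some successor in {t0, t1, t3, t4, t7}} = {t0, t1, t2, t5, t6, t7}
t4 ∉ Sat(EX (b | ~p)) = {t0, t1, t2, t5, t6, t7}, so the formula does not hold at t4.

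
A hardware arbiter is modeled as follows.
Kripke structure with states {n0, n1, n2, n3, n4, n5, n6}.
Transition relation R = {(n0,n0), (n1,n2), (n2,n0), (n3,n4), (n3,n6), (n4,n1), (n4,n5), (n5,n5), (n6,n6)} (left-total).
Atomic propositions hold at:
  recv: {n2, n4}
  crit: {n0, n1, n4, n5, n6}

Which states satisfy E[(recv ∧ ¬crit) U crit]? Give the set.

{n0, n1, n2, n4, n5, n6}

Sat(¬crit) = {n2, n3}
Sat(recv ∧ ¬crit) = {n2}
E[(recv ∧ ¬crit) U crit]: least fixpoint, start Z0 = Sat(crit) = {n0, n1, n4, n5, n6}, add states in Sat(recv ∧ ¬crit) with some successor in Z. Z1 = {n0, n1, n2, n4, n5, n6}; fixed.
Sat(E[(recv ∧ ¬crit) U crit]) = {n0, n1, n2, n4, n5, n6}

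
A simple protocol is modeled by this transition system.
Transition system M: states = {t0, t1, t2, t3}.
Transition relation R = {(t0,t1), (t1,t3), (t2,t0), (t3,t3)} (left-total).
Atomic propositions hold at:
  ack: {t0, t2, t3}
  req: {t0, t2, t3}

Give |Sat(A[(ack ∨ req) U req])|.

Sat(ack ∨ req) = {t0, t2, t3}
A[(ack ∨ req) U req]: least fixpoint, start Z0 = Sat(req) = {t0, t2, t3}, add states in Sat(ack ∨ req) with every successor in Z. Already a fixed point.
Sat(A[(ack ∨ req) U req]) = {t0, t2, t3}
|Sat(A[(ack ∨ req) U req])| = |{t0, t2, t3}| = 3.

3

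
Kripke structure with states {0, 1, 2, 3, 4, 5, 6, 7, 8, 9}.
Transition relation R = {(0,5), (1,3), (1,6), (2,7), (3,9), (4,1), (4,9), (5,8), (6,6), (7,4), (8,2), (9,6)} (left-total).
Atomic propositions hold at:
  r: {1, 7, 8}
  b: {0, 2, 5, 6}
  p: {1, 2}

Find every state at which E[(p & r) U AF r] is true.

{0, 1, 2, 5, 7, 8}

Sat(p & r) = {1}
AF r: least fixpoint, start Z0 = {1, 7, 8}, add states with every successor in Z. Z1 = {1, 2, 5, 7, 8}; Z2 = {0, 1, 2, 5, 7, 8}; fixed.
Sat(AF r) = {0, 1, 2, 5, 7, 8}
E[(p & r) U AF r]: least fixpoint, start Z0 = Sat(AF r) = {0, 1, 2, 5, 7, 8}, add states in Sat(p & r) with some successor in Z. Already a fixed point.
Sat(E[(p & r) U AF r]) = {0, 1, 2, 5, 7, 8}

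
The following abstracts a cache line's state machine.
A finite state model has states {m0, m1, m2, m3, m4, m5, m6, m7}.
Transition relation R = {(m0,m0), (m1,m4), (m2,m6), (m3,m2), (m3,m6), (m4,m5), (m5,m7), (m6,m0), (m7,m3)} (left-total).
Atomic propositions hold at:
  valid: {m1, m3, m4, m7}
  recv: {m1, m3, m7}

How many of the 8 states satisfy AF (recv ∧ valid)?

5

Sat(recv ∧ valid) = {m1, m3, m7}
AF (recv ∧ valid): least fixpoint, start Z0 = {m1, m3, m7}, add states with every successor in Z. Z1 = {m1, m3, m5, m7}; Z2 = {m1, m3, m4, m5, m7}; fixed.
Sat(AF (recv ∧ valid)) = {m1, m3, m4, m5, m7}
|Sat(AF (recv ∧ valid))| = |{m1, m3, m4, m5, m7}| = 5.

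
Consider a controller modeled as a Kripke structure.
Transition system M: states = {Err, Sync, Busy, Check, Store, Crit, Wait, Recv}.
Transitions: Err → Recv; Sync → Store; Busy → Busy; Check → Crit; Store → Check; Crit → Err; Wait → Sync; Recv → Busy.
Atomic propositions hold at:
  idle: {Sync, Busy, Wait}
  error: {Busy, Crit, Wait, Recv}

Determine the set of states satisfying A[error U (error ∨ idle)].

{Sync, Busy, Crit, Wait, Recv}

Sat(error ∨ idle) = {Sync, Busy, Crit, Wait, Recv}
A[error U (error ∨ idle)]: least fixpoint, start Z0 = Sat((error ∨ idle)) = {Sync, Busy, Crit, Wait, Recv}, add states in Sat(error) with every successor in Z. Already a fixed point.
Sat(A[error U (error ∨ idle)]) = {Sync, Busy, Crit, Wait, Recv}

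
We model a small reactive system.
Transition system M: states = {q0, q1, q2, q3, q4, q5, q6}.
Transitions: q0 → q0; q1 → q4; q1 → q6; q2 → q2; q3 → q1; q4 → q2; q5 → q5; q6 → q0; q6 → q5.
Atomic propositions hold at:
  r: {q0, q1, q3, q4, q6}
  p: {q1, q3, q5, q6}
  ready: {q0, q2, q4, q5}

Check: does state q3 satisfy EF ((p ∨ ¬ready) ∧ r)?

Sat(¬ready) = {q1, q3, q6}
Sat(p ∨ ¬ready) = {q1, q3, q5, q6}
Sat((p ∨ ¬ready) ∧ r) = {q1, q3, q6}
EF ((p ∨ ¬ready) ∧ r): least fixpoint, start Z0 = {q1, q3, q6}, add states with some successor in Z. Already a fixed point.
Sat(EF ((p ∨ ¬ready) ∧ r)) = {q1, q3, q6}
q3 ∈ Sat(EF ((p ∨ ¬ready) ∧ r)) = {q1, q3, q6}, so the formula holds at q3.

Yes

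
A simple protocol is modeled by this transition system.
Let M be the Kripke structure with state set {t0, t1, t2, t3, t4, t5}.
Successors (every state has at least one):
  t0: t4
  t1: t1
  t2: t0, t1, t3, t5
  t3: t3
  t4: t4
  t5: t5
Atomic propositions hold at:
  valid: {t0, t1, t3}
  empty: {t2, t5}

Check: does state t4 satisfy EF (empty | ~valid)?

Sat(~valid) = {t2, t4, t5}
Sat(empty | ~valid) = {t2, t4, t5}
EF (empty | ~valid): least fixpoint, start Z0 = {t2, t4, t5}, add states with some successor in Z. Z1 = {t0, t2, t4, t5}; fixed.
Sat(EF (empty | ~valid)) = {t0, t2, t4, t5}
t4 ∈ Sat(EF (empty | ~valid)) = {t0, t2, t4, t5}, so the formula holds at t4.

Yes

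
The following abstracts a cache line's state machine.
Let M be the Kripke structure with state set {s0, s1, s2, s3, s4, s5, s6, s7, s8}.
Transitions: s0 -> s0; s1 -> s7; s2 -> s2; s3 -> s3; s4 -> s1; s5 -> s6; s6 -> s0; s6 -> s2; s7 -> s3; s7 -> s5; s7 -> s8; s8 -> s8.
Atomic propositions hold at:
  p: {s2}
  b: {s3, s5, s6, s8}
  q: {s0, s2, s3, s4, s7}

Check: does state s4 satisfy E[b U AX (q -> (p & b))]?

Sat(p & b) = ∅
Sat(q -> (p & b)) = {s1, s5, s6, s8}
Sat(AX (q -> (p & b))) = {s : every successor in {s1, s5, s6, s8}} = {s4, s5, s8}
E[b U AX (q -> (p & b))]: least fixpoint, start Z0 = Sat(AX (q -> (p & b))) = {s4, s5, s8}, add states in Sat(b) with some successor in Z. Already a fixed point.
Sat(E[b U AX (q -> (p & b))]) = {s4, s5, s8}
s4 ∈ Sat(E[b U AX (q -> (p & b))]) = {s4, s5, s8}, so the formula holds at s4.

Yes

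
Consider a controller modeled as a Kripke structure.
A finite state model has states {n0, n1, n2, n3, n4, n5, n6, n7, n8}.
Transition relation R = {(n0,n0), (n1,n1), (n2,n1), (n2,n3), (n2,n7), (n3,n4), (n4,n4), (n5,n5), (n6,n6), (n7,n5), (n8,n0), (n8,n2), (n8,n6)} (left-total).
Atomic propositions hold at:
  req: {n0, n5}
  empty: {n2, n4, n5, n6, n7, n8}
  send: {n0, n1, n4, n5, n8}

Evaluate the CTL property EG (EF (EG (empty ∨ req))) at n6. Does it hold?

Sat(empty ∨ req) = {n0, n2, n4, n5, n6, n7, n8}
EG (empty ∨ req): greatest fixpoint, start Z0 = {n0, n2, n4, n5, n6, n7, n8}, keep only states in Sat with some successor in Z. Already a fixed point.
Sat(EG (empty ∨ req)) = {n0, n2, n4, n5, n6, n7, n8}
EF (EG (empty ∨ req)): least fixpoint, start Z0 = {n0, n2, n4, n5, n6, n7, n8}, add states with some successor in Z. Z1 = {n0, n2, n3, n4, n5, n6, n7, n8}; fixed.
Sat(EF (EG (empty ∨ req))) = {n0, n2, n3, n4, n5, n6, n7, n8}
EG (EF (EG (empty ∨ req))): greatest fixpoint, start Z0 = {n0, n2, n3, n4, n5, n6, n7, n8}, keep only states in Sat with some successor in Z. Already a fixed point.
Sat(EG (EF (EG (empty ∨ req)))) = {n0, n2, n3, n4, n5, n6, n7, n8}
n6 ∈ Sat(EG (EF (EG (empty ∨ req)))) = {n0, n2, n3, n4, n5, n6, n7, n8}, so the formula holds at n6.

Yes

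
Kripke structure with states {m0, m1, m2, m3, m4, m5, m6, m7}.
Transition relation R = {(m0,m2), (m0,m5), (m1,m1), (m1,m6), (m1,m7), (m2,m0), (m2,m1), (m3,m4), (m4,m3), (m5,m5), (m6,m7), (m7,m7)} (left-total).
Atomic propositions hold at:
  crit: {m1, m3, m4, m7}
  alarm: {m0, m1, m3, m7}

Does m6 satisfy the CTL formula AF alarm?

AF alarm: least fixpoint, start Z0 = {m0, m1, m3, m7}, add states with every successor in Z. Z1 = {m0, m1, m2, m3, m4, m6, m7}; fixed.
Sat(AF alarm) = {m0, m1, m2, m3, m4, m6, m7}
m6 ∈ Sat(AF alarm) = {m0, m1, m2, m3, m4, m6, m7}, so the formula holds at m6.

Yes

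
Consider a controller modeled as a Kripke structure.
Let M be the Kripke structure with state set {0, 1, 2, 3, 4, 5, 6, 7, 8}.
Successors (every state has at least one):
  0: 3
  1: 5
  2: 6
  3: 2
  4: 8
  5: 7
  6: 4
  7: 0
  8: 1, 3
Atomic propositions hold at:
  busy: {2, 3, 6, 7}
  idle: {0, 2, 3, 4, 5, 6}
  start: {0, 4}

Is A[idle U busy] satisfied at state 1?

No

A[idle U busy]: least fixpoint, start Z0 = Sat(busy) = {2, 3, 6, 7}, add states in Sat(idle) with every successor in Z. Z1 = {0, 2, 3, 5, 6, 7}; fixed.
Sat(A[idle U busy]) = {0, 2, 3, 5, 6, 7}
1 ∉ Sat(A[idle U busy]) = {0, 2, 3, 5, 6, 7}, so the formula does not hold at 1.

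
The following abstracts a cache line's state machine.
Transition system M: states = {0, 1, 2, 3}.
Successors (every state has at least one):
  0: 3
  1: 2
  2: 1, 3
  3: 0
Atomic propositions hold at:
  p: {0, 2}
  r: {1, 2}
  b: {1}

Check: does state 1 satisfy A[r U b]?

A[r U b]: least fixpoint, start Z0 = Sat(b) = {1}, add states in Sat(r) with every successor in Z. Already a fixed point.
Sat(A[r U b]) = {1}
1 ∈ Sat(A[r U b]) = {1}, so the formula holds at 1.

Yes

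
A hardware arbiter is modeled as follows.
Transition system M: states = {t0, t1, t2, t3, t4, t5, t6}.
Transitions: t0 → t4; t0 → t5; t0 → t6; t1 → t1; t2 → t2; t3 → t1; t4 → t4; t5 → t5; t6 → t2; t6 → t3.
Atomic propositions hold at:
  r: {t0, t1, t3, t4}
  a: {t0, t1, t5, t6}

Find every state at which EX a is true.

Sat(EX a) = {s : some successor in {t0, t1, t5, t6}} = {t0, t1, t3, t5}

{t0, t1, t3, t5}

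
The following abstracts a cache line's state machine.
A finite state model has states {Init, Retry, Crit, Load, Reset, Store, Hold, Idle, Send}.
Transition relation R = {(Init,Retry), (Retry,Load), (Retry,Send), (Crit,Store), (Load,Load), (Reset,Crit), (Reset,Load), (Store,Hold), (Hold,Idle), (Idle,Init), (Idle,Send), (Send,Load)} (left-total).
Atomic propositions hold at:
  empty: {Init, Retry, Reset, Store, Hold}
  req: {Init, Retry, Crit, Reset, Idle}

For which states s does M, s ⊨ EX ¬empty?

Sat(¬empty) = {Crit, Load, Idle, Send}
Sat(EX ¬empty) = {s : some successor in {Crit, Load, Idle, Send}} = {Retry, Load, Reset, Hold, Idle, Send}

{Retry, Load, Reset, Hold, Idle, Send}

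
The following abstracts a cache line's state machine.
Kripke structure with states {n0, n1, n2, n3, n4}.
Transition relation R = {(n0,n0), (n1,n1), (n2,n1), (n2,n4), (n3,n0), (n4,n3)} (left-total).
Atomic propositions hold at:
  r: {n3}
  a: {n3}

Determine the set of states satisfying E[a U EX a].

Sat(EX a) = {s : some successor in {n3}} = {n4}
E[a U EX a]: least fixpoint, start Z0 = Sat(EX a) = {n4}, add states in Sat(a) with some successor in Z. Already a fixed point.
Sat(E[a U EX a]) = {n4}

{n4}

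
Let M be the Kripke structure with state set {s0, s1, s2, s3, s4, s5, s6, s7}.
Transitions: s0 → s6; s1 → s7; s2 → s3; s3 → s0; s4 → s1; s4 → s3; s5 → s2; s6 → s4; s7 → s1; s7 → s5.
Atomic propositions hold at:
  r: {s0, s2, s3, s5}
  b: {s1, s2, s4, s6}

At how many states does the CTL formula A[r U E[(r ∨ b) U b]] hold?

Sat(r ∨ b) = {s0, s1, s2, s3, s4, s5, s6}
E[(r ∨ b) U b]: least fixpoint, start Z0 = Sat(b) = {s1, s2, s4, s6}, add states in Sat(r ∨ b) with some successor in Z. Z1 = {s0, s1, s2, s4, s5, s6}; Z2 = {s0, s1, s2, s3, s4, s5, s6}; fixed.
Sat(E[(r ∨ b) U b]) = {s0, s1, s2, s3, s4, s5, s6}
A[r U E[(r ∨ b) U b]]: least fixpoint, start Z0 = Sat(E[(r ∨ b) U b]) = {s0, s1, s2, s3, s4, s5, s6}, add states in Sat(r) with every successor in Z. Already a fixed point.
Sat(A[r U E[(r ∨ b) U b]]) = {s0, s1, s2, s3, s4, s5, s6}
|Sat(A[r U E[(r ∨ b) U b]])| = |{s0, s1, s2, s3, s4, s5, s6}| = 7.

7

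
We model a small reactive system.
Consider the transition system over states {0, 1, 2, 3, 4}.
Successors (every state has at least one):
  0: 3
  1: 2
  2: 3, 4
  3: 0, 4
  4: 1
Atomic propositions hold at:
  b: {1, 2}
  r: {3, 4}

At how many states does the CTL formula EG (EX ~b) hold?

Sat(~b) = {0, 3, 4}
Sat(EX ~b) = {s : some successor in {0, 3, 4}} = {0, 2, 3}
EG (EX ~b): greatest fixpoint, start Z0 = {0, 2, 3}, keep only states in Sat with some successor in Z. Already a fixed point.
Sat(EG (EX ~b)) = {0, 2, 3}
|Sat(EG (EX ~b))| = |{0, 2, 3}| = 3.

3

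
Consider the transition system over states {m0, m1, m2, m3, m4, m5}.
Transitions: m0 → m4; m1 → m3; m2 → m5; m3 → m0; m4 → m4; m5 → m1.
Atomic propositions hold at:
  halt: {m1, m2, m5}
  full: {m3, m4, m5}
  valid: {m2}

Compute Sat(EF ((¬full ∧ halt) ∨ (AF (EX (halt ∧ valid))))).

{m1, m2, m5}

Sat(¬full) = {m0, m1, m2}
Sat(¬full ∧ halt) = {m1, m2}
Sat(halt ∧ valid) = {m2}
Sat(EX (halt ∧ valid)) = {s : some successor in {m2}} = ∅
AF (EX (halt ∧ valid)): least fixpoint, start Z0 = ∅, add states with every successor in Z. Already a fixed point.
Sat(AF (EX (halt ∧ valid))) = ∅
Sat((¬full ∧ halt) ∨ (AF (EX (halt ∧ valid)))) = {m1, m2}
EF ((¬full ∧ halt) ∨ (AF (EX (halt ∧ valid)))): least fixpoint, start Z0 = {m1, m2}, add states with some successor in Z. Z1 = {m1, m2, m5}; fixed.
Sat(EF ((¬full ∧ halt) ∨ (AF (EX (halt ∧ valid))))) = {m1, m2, m5}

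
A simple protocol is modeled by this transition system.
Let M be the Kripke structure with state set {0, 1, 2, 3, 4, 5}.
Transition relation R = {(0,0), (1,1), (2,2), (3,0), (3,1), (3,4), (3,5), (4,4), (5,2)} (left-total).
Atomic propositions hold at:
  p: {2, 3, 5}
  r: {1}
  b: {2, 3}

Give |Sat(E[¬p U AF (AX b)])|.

2

Sat(¬p) = {0, 1, 4}
Sat(AX b) = {s : every successor in {2, 3}} = {2, 5}
AF (AX b): least fixpoint, start Z0 = {2, 5}, add states with every successor in Z. Already a fixed point.
Sat(AF (AX b)) = {2, 5}
E[¬p U AF (AX b)]: least fixpoint, start Z0 = Sat(AF (AX b)) = {2, 5}, add states in Sat(¬p) with some successor in Z. Already a fixed point.
Sat(E[¬p U AF (AX b)]) = {2, 5}
|Sat(E[¬p U AF (AX b)])| = |{2, 5}| = 2.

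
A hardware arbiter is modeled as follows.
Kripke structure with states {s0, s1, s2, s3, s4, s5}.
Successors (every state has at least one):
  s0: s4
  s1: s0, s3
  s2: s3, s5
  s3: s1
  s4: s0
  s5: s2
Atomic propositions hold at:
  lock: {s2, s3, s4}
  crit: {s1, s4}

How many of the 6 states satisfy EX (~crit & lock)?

3

Sat(~crit) = {s0, s2, s3, s5}
Sat(~crit & lock) = {s2, s3}
Sat(EX (~crit & lock)) = {s : some successor in {s2, s3}} = {s1, s2, s5}
|Sat(EX (~crit & lock))| = |{s1, s2, s5}| = 3.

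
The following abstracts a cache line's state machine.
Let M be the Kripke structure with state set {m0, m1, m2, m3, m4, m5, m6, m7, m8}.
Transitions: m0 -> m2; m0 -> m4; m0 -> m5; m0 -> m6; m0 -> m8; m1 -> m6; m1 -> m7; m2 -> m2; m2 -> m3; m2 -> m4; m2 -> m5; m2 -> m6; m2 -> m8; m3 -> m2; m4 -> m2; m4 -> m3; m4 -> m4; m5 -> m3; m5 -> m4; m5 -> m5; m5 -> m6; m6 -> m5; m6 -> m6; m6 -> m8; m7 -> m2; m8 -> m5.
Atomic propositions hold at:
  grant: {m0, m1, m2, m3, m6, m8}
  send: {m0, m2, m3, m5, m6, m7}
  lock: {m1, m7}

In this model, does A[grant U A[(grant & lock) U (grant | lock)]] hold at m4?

Sat(grant & lock) = {m1}
Sat(grant | lock) = {m0, m1, m2, m3, m6, m7, m8}
A[(grant & lock) U (grant | lock)]: least fixpoint, start Z0 = Sat((grant | lock)) = {m0, m1, m2, m3, m6, m7, m8}, add states in Sat(grant & lock) with every successor in Z. Already a fixed point.
Sat(A[(grant & lock) U (grant | lock)]) = {m0, m1, m2, m3, m6, m7, m8}
A[grant U A[(grant & lock) U (grant | lock)]]: least fixpoint, start Z0 = Sat(A[(grant & lock) U (grant | lock)]) = {m0, m1, m2, m3, m6, m7, m8}, add states in Sat(grant) with every successor in Z. Already a fixed point.
Sat(A[grant U A[(grant & lock) U (grant | lock)]]) = {m0, m1, m2, m3, m6, m7, m8}
m4 ∉ Sat(A[grant U A[(grant & lock) U (grant | lock)]]) = {m0, m1, m2, m3, m6, m7, m8}, so the formula does not hold at m4.

No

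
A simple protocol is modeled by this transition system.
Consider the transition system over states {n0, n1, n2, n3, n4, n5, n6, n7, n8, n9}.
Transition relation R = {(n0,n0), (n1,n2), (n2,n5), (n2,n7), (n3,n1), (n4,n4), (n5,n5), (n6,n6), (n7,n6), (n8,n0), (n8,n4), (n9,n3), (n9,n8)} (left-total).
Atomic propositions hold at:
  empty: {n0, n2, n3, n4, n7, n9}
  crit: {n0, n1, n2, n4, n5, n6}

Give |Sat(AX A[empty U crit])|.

9

A[empty U crit]: least fixpoint, start Z0 = Sat(crit) = {n0, n1, n2, n4, n5, n6}, add states in Sat(empty) with every successor in Z. Z1 = {n0, n1, n2, n3, n4, n5, n6, n7}; fixed.
Sat(A[empty U crit]) = {n0, n1, n2, n3, n4, n5, n6, n7}
Sat(AX A[empty U crit]) = {s : every successor in {n0, n1, n2, n3, n4, n5, n6, n7}} = {n0, n1, n2, n3, n4, n5, n6, n7, n8}
|Sat(AX A[empty U crit])| = |{n0, n1, n2, n3, n4, n5, n6, n7, n8}| = 9.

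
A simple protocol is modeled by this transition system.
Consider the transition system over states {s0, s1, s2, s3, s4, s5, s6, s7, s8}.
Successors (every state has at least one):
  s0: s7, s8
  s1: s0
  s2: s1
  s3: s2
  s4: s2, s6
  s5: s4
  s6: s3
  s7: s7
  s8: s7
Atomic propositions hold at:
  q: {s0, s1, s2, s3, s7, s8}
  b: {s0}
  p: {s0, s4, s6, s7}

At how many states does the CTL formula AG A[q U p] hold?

A[q U p]: least fixpoint, start Z0 = Sat(p) = {s0, s4, s6, s7}, add states in Sat(q) with every successor in Z. Z1 = {s0, s1, s4, s6, s7, s8}; Z2 = {s0, s1, s2, s4, s6, s7, s8}; Z3 = {s0, s1, s2, s3, s4, s6, s7, s8}; fixed.
Sat(A[q U p]) = {s0, s1, s2, s3, s4, s6, s7, s8}
AG A[q U p]: greatest fixpoint, start Z0 = {s0, s1, s2, s3, s4, s6, s7, s8}, keep only states in Sat with every successor in Z. Already a fixed point.
Sat(AG A[q U p]) = {s0, s1, s2, s3, s4, s6, s7, s8}
|Sat(AG A[q U p])| = |{s0, s1, s2, s3, s4, s6, s7, s8}| = 8.

8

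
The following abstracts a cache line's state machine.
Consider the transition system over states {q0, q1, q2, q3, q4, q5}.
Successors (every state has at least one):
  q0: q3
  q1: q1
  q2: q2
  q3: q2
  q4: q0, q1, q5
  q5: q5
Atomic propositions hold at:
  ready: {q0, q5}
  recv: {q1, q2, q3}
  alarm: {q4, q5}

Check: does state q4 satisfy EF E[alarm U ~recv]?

Sat(~recv) = {q0, q4, q5}
E[alarm U ~recv]: least fixpoint, start Z0 = Sat(~recv) = {q0, q4, q5}, add states in Sat(alarm) with some successor in Z. Already a fixed point.
Sat(E[alarm U ~recv]) = {q0, q4, q5}
EF E[alarm U ~recv]: least fixpoint, start Z0 = {q0, q4, q5}, add states with some successor in Z. Already a fixed point.
Sat(EF E[alarm U ~recv]) = {q0, q4, q5}
q4 ∈ Sat(EF E[alarm U ~recv]) = {q0, q4, q5}, so the formula holds at q4.

Yes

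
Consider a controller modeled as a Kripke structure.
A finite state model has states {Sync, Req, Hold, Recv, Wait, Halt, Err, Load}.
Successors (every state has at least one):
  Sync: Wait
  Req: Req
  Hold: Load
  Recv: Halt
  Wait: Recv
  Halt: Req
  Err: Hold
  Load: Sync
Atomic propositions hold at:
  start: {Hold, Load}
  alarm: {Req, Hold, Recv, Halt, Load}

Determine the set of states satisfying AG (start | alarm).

{Req, Recv, Halt}

Sat(start | alarm) = {Req, Hold, Recv, Halt, Load}
AG (start | alarm): greatest fixpoint, start Z0 = {Req, Hold, Recv, Halt, Load}, keep only states in Sat with every successor in Z. Z1 = {Req, Hold, Recv, Halt}; Z2 = {Req, Recv, Halt}; fixed.
Sat(AG (start | alarm)) = {Req, Recv, Halt}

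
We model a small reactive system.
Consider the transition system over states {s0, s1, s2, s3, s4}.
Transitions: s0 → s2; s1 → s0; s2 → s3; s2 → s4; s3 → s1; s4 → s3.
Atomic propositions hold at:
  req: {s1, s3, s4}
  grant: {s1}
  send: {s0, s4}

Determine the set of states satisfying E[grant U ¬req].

Sat(¬req) = {s0, s2}
E[grant U ¬req]: least fixpoint, start Z0 = Sat(¬req) = {s0, s2}, add states in Sat(grant) with some successor in Z. Z1 = {s0, s1, s2}; fixed.
Sat(E[grant U ¬req]) = {s0, s1, s2}

{s0, s1, s2}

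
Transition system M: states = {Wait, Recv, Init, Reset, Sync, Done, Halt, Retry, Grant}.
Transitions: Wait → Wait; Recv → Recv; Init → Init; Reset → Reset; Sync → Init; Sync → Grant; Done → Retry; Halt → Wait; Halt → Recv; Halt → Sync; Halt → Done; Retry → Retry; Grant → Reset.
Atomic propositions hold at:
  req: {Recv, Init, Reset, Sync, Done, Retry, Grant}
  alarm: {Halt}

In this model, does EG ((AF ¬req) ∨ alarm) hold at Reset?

Sat(¬req) = {Wait, Halt}
AF ¬req: least fixpoint, start Z0 = {Wait, Halt}, add states with every successor in Z. Already a fixed point.
Sat(AF ¬req) = {Wait, Halt}
Sat((AF ¬req) ∨ alarm) = {Wait, Halt}
EG ((AF ¬req) ∨ alarm): greatest fixpoint, start Z0 = {Wait, Halt}, keep only states in Sat with some successor in Z. Already a fixed point.
Sat(EG ((AF ¬req) ∨ alarm)) = {Wait, Halt}
Reset ∉ Sat(EG ((AF ¬req) ∨ alarm)) = {Wait, Halt}, so the formula does not hold at Reset.

No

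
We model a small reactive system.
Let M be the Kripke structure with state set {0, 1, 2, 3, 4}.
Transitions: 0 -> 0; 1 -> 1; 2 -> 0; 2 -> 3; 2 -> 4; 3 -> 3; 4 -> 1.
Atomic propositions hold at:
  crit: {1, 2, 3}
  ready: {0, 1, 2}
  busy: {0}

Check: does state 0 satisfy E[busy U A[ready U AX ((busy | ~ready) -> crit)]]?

Sat(~ready) = {3, 4}
Sat(busy | ~ready) = {0, 3, 4}
Sat((busy | ~ready) -> crit) = {1, 2, 3}
Sat(AX ((busy | ~ready) -> crit)) = {s : every successor in {1, 2, 3}} = {1, 3, 4}
A[ready U AX ((busy | ~ready) -> crit)]: least fixpoint, start Z0 = Sat(AX ((busy | ~ready) -> crit)) = {1, 3, 4}, add states in Sat(ready) with every successor in Z. Already a fixed point.
Sat(A[ready U AX ((busy | ~ready) -> crit)]) = {1, 3, 4}
E[busy U A[ready U AX ((busy | ~ready) -> crit)]]: least fixpoint, start Z0 = Sat(A[ready U AX ((busy | ~ready) -> crit)]) = {1, 3, 4}, add states in Sat(busy) with some successor in Z. Already a fixed point.
Sat(E[busy U A[ready U AX ((busy | ~ready) -> crit)]]) = {1, 3, 4}
0 ∉ Sat(E[busy U A[ready U AX ((busy | ~ready) -> crit)]]) = {1, 3, 4}, so the formula does not hold at 0.

No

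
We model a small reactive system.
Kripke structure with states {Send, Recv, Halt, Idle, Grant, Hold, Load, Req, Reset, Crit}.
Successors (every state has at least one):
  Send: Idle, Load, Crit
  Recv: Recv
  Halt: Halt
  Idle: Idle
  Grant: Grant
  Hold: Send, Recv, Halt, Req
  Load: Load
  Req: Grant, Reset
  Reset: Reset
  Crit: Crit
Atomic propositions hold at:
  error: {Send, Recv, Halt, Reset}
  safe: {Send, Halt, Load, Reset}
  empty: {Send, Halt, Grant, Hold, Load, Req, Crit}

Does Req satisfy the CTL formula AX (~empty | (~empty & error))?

Sat(~empty) = {Recv, Idle, Reset}
Sat(~empty & error) = {Recv, Reset}
Sat(~empty | (~empty & error)) = {Recv, Idle, Reset}
Sat(AX (~empty | (~empty & error))) = {s : every successor in {Recv, Idle, Reset}} = {Recv, Idle, Reset}
Req ∉ Sat(AX (~empty | (~empty & error))) = {Recv, Idle, Reset}, so the formula does not hold at Req.

No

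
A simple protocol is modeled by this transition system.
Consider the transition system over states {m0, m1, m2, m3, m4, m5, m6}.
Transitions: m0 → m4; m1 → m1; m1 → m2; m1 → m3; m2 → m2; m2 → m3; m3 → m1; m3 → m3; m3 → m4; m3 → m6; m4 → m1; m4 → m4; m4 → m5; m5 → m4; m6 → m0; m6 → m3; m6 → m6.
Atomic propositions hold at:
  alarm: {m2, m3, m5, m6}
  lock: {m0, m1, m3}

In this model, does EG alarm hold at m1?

No

EG alarm: greatest fixpoint, start Z0 = {m2, m3, m5, m6}, keep only states in Sat with some successor in Z. Z1 = {m2, m3, m6}; fixed.
Sat(EG alarm) = {m2, m3, m6}
m1 ∉ Sat(EG alarm) = {m2, m3, m6}, so the formula does not hold at m1.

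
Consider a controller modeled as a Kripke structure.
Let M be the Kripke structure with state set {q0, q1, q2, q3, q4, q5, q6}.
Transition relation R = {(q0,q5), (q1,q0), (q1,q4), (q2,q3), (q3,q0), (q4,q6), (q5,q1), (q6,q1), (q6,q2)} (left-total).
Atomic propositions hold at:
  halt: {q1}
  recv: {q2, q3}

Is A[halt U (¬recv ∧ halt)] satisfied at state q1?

Sat(¬recv) = {q0, q1, q4, q5, q6}
Sat(¬recv ∧ halt) = {q1}
A[halt U (¬recv ∧ halt)]: least fixpoint, start Z0 = Sat((¬recv ∧ halt)) = {q1}, add states in Sat(halt) with every successor in Z. Already a fixed point.
Sat(A[halt U (¬recv ∧ halt)]) = {q1}
q1 ∈ Sat(A[halt U (¬recv ∧ halt)]) = {q1}, so the formula holds at q1.

Yes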